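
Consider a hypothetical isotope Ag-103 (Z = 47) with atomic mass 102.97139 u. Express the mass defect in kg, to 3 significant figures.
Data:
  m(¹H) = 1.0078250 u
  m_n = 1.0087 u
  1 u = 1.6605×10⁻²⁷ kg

1.47e-27 kg

Z = 47, so N = A − Z = 103 − 47 = 56.
Σm = 47·m(¹H) + 56·m_n = 47.3677750 + 56.4872 = 103.8549750 u
Δm = 103.8549750 − 102.97139 = 0.8835850 u
In SI units: 0.8835850 u × 1.6605×10⁻²⁷ kg/u = 1.4672e-27 kg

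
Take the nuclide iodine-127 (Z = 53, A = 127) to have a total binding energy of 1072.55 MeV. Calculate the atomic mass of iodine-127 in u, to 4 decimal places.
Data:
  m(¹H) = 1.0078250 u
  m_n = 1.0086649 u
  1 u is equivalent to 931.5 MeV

126.9045 u

Mass defect = 1072.55 MeV / (931.5 MeV/u) = 1.151422 u
Constituent mass = 53(1.0078250) + 74(1.0086649) = 128.0559276 u
Atomic mass = 128.0559276 − 1.151422 = 126.9045056 u ≈ 126.9045 u (to 4 decimal places)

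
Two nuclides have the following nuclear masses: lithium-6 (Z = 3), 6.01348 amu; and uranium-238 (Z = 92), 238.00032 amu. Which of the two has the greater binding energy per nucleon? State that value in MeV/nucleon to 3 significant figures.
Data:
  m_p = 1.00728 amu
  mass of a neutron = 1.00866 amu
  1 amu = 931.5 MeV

lithium-6: Σm = 3(1.00728) + 3(1.00866) = 6.04782 amu; Δm = 0.03434 amu; E_B = 31.988 MeV; E_B/A = 5.331 MeV
uranium-238: Σm = 92(1.00728) + 146(1.00866) = 239.93412 amu; Δm = 1.93380 amu; E_B = 1801.33 MeV; E_B/A = 7.569 MeV
uranium-238 has the higher binding energy per nucleon, so it is the more tightly bound nucleus.

uranium-238; 7.57 MeV/nucleon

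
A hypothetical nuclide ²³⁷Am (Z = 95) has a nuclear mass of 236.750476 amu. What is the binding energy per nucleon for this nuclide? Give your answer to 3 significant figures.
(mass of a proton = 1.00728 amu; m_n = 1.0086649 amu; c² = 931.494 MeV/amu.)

With 95 protons and 142 neutrons (A = 237):
Total constituent mass: 95 × 1.00728 + 142 × 1.0086649 = 238.9220158 amu
Δm = 238.9220158 − 236.750476 = 2.1715398 amu
E_B = 2.1715398 × 931.494 = 2022.78 MeV
BE/A = 2022.78 MeV / 237 = 8.5349 MeV/nucleon

8.53 MeV/nucleon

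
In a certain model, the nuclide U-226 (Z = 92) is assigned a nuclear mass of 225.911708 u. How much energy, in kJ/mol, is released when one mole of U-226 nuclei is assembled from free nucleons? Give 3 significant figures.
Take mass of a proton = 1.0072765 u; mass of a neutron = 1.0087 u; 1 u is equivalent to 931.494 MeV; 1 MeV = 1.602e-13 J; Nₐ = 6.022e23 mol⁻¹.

1.73e+11 kJ/mol

Mass of separated nucleons = 92(1.0072765) + 134(1.0087) = 92.6694380 + 135.1658 = 227.8352380 u
Δm = 227.8352380 − 225.911708 = 1.9235300 u
Converting to energy: 1.9235300 u × 931.494 MeV/u = 1791.76 MeV
Per nucleus in joules: 1791.76 MeV × 1.602e-13 J/MeV = 2.8704e-10 J
Per mole: 2.8704e-10 J × 6.022e23 mol⁻¹ = 1.7286e+14 J/mol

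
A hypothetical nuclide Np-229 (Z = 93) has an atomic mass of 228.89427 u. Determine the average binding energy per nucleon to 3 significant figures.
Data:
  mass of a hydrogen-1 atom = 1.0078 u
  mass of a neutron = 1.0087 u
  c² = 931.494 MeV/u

8.19 MeV/nucleon

Mass of separated nucleons = 93(1.0078) + 136(1.0087) = 93.7254 + 137.1832 = 230.9086 u
The mass defect is 230.9086 − 228.89427 = 2.01433 u.
Binding energy = Δm·c² = 2.01433 × 931.494 MeV/u = 1876.34 MeV
Dividing by A = 229 gives 8.194 MeV per nucleon.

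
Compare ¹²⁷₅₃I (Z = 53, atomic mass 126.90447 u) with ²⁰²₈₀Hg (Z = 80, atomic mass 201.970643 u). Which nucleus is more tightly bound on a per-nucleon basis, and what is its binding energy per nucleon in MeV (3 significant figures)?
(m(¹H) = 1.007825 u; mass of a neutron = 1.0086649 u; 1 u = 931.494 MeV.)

¹²⁷₅₃I: Σm = 53(1.007825) + 74(1.0086649) = 128.0559276 u; Δm = 1.1514576 u; E_B = 1072.576 MeV; E_B/A = 8.445 MeV
²⁰²₈₀Hg: Σm = 80(1.007825) + 122(1.0086649) = 203.6831178 u; Δm = 1.7124748 u; E_B = 1595.2 MeV; E_B/A = 7.897 MeV
¹²⁷₅₃I has the higher binding energy per nucleon, so it is the more tightly bound nucleus.

¹²⁷₅₃I; 8.45 MeV/nucleon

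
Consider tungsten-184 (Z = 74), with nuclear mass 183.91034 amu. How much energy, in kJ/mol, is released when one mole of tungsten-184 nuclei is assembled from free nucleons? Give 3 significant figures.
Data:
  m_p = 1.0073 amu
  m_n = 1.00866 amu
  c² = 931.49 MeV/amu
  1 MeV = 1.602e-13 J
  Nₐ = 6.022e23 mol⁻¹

Σm = 74·m_p + 110·m_n = 74.5402 + 110.95260 = 185.49280 amu
Δm = 185.49280 − 183.91034 = 1.58246 amu
Binding energy = Δm·c² = 1.58246 × 931.49 MeV/amu = 1474.05 MeV
Per nucleus in joules: 1474.05 MeV × 1.602e-13 J/MeV = 2.3614e-10 J
Per mole: 2.3614e-10 J × 6.022e23 mol⁻¹ = 1.4220e+14 J/mol

1.42e+11 kJ/mol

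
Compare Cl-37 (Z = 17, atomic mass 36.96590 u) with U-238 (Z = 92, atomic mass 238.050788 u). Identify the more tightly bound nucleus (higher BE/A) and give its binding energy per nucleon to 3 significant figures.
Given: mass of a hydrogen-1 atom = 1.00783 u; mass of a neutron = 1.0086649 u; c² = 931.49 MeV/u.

Cl-37; 8.57 MeV/nucleon

Cl-37: Σm = 17(1.00783) + 20(1.0086649) = 37.3064080 u; Δm = 0.3405080 u; E_B = 317.18 MeV; E_B/A = 8.572 MeV
U-238: Σm = 92(1.00783) + 146(1.0086649) = 239.9854354 u; Δm = 1.9346474 u; E_B = 1802.1 MeV; E_B/A = 7.572 MeV
Cl-37 has the higher binding energy per nucleon, so it is the more tightly bound nucleus.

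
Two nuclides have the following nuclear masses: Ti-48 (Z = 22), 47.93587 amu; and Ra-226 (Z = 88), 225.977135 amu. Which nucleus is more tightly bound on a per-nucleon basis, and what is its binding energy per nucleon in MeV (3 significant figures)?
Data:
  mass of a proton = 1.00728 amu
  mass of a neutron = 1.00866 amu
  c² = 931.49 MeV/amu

Ti-48; 8.72 MeV/nucleon

Ti-48: Σm = 22(1.00728) + 26(1.00866) = 48.38532 amu; Δm = 0.44945 amu; E_B = 418.66 MeV; E_B/A = 8.722 MeV
Ra-226: Σm = 88(1.00728) + 138(1.00866) = 227.83572 amu; Δm = 1.858585 amu; E_B = 1731.25 MeV; E_B/A = 7.660 MeV
Ti-48 has the higher binding energy per nucleon, so it is the more tightly bound nucleus.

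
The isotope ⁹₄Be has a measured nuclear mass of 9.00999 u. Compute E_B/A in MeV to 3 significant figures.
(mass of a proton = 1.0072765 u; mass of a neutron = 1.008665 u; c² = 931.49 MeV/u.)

Z = 4, so N = A − Z = 9 − 4 = 5.
Mass of separated nucleons = 4(1.0072765) + 5(1.008665) = 4.0291060 + 5.043325 = 9.0724310 u
The mass defect is 9.0724310 − 9.00999 = 0.0624410 u.
Binding energy = Δm·c² = 0.0624410 × 931.49 MeV/u = 58.1632 MeV
Dividing by A = 9 gives 6.463 MeV per nucleon.

6.46 MeV/nucleon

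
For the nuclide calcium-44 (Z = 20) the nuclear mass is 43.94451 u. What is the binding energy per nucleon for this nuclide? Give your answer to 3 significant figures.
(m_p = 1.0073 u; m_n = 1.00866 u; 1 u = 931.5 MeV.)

Z = 20, so N = A − Z = 44 − 20 = 24.
Σm = 20·m_p + 24·m_n = 20.1460 + 24.20784 = 44.35384 u
Mass defect Δm = 44.35384 − 43.94451 = 0.40933 u
Binding energy = Δm·c² = 0.40933 × 931.5 MeV/u = 381.291 MeV
Per nucleon: 381.291 / 44 = 8.666 MeV

8.67 MeV/nucleon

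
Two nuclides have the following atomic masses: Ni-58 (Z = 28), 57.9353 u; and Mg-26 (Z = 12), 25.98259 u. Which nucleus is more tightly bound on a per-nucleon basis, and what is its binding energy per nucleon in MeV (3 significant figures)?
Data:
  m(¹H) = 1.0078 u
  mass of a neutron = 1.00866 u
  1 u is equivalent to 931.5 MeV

Ni-58: Σm = 28(1.0078) + 30(1.00866) = 58.47820 u; Δm = 0.54290 u; E_B = 505.71 MeV; E_B/A = 8.719 MeV
Mg-26: Σm = 12(1.0078) + 14(1.00866) = 26.21484 u; Δm = 0.23225 u; E_B = 216.34 MeV; E_B/A = 8.321 MeV
Ni-58 has the higher binding energy per nucleon, so it is the more tightly bound nucleus.

Ni-58; 8.72 MeV/nucleon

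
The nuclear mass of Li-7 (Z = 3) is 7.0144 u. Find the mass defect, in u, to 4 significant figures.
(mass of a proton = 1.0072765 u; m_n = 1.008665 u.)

0.04209 u

With 3 protons and 4 neutrons (A = 7):
Total constituent mass: 3 × 1.0072765 + 4 × 1.008665 = 7.0564895 u
Mass defect Δm = 7.0564895 − 7.0144 = 0.0420895 u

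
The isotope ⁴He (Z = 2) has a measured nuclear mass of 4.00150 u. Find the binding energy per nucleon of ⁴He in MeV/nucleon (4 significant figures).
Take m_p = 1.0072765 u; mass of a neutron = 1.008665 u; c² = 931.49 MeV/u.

Total constituent mass: 2 × 1.0072765 + 2 × 1.008665 = 4.0318830 u
The mass defect is 4.0318830 − 4.00150 = 0.0303830 u.
Binding energy = Δm·c² = 0.0303830 × 931.49 MeV/u = 28.3015 MeV
BE/A = 28.3015 MeV / 4 = 7.075 MeV/nucleon

7.075 MeV/nucleon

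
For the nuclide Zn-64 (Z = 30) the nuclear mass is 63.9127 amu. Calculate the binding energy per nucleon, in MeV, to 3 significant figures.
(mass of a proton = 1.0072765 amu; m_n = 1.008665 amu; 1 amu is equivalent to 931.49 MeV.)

Z = 30, so N = A − Z = 64 − 30 = 34.
Mass of separated nucleons = 30(1.0072765) + 34(1.008665) = 30.2182950 + 34.294610 = 64.5129050 amu
Δm = 64.5129050 − 63.9127 = 0.6002050 amu
Binding energy = Δm·c² = 0.6002050 × 931.49 MeV/amu = 559.085 MeV
BE/A = 559.085 MeV / 64 = 8.736 MeV/nucleon

8.74 MeV/nucleon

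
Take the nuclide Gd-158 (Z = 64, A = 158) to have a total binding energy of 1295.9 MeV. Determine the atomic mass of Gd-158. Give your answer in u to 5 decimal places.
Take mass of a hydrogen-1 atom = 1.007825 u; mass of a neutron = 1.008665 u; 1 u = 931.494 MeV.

157.92410 u

Mass defect = 1295.9 MeV / (931.494 MeV/u) = 1.3912060 u
Constituent mass = 64(1.007825) + 94(1.008665) = 159.315310 u
Atomic mass = 159.315310 − 1.3912060 = 157.9241040 u ≈ 157.92410 u (to 5 decimal places)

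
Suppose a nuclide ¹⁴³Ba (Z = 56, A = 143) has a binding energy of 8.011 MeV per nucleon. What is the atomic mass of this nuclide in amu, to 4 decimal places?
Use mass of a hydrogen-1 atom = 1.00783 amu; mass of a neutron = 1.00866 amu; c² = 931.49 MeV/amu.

142.9621 amu

Total binding energy = 143 × 8.011 = 1145.573 MeV
Mass defect = 1145.573 MeV / (931.49 MeV/amu) = 1.229829 amu
Constituent mass = 56(1.00783) + 87(1.00866) = 144.19190 amu
Atomic mass = 144.19190 − 1.229829 = 142.962071 amu ≈ 142.9621 amu (to 4 decimal places)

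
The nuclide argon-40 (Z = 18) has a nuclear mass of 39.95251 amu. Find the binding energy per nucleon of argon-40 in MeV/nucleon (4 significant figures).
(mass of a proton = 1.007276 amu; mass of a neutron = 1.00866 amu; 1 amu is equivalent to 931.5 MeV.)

Σm = 18·m_p + 22·m_n = 18.130968 + 22.19052 = 40.321488 amu
Mass defect Δm = 40.321488 − 39.95251 = 0.368978 amu
Converting to energy: 0.368978 amu × 931.5 MeV/amu = 343.703 MeV
Per nucleon: 343.703 / 40 = 8.593 MeV

8.593 MeV/nucleon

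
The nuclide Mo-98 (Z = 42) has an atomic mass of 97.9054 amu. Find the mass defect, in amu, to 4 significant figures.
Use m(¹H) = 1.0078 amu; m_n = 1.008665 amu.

Total constituent mass: 42 × 1.0078 + 56 × 1.008665 = 98.812840 amu
The mass defect is 98.812840 − 97.9054 = 0.907440 amu.

0.9074 amu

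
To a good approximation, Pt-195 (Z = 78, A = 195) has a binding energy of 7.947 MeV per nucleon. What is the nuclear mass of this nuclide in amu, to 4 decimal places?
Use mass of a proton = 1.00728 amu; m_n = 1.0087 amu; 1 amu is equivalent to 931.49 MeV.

Total binding energy = 195 × 7.947 = 1549.665 MeV
Mass defect = 1549.665 MeV / (931.49 MeV/amu) = 1.663641 amu
Constituent mass = 78(1.00728) + 117(1.0087) = 196.58574 amu
Nuclear mass = 196.58574 − 1.663641 = 194.922099 amu ≈ 194.9221 amu (to 4 decimal places)

194.9221 amu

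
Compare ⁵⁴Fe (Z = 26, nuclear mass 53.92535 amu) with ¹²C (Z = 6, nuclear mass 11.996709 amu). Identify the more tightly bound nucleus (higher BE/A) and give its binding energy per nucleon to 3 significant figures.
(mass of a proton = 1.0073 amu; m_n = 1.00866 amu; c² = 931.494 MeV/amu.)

⁵⁴Fe: Σm = 26(1.0073) + 28(1.00866) = 54.43228 amu; Δm = 0.50693 amu; E_B = 472.20 MeV; E_B/A = 8.744 MeV
¹²C: Σm = 6(1.0073) + 6(1.00866) = 12.09576 amu; Δm = 0.099051 amu; E_B = 92.265 MeV; E_B/A = 7.689 MeV
⁵⁴Fe has the higher binding energy per nucleon, so it is the more tightly bound nucleus.

⁵⁴Fe; 8.74 MeV/nucleon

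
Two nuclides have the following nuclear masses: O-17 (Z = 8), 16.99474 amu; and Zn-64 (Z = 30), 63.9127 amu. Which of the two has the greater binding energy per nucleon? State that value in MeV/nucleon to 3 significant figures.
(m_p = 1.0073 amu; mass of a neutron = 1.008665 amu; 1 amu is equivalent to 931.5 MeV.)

O-17: Σm = 8(1.0073) + 9(1.008665) = 17.136385 amu; Δm = 0.141645 amu; E_B = 131.94 MeV; E_B/A = 7.761 MeV
Zn-64: Σm = 30(1.0073) + 34(1.008665) = 64.513610 amu; Δm = 0.600910 amu; E_B = 559.75 MeV; E_B/A = 8.746 MeV
Zn-64 has the higher binding energy per nucleon, so it is the more tightly bound nucleus.

Zn-64; 8.75 MeV/nucleon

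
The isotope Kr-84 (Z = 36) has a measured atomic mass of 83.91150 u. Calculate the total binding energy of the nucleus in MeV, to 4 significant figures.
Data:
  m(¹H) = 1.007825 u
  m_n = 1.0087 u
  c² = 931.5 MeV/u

Z = 36, so N = A − Z = 84 − 36 = 48.
Total constituent mass: 36 × 1.007825 + 48 × 1.0087 = 84.699300 u
The mass defect is 84.699300 − 83.91150 = 0.787800 u.
Converting to energy: 0.787800 u × 931.5 MeV/u = 733.836 MeV

733.8 MeV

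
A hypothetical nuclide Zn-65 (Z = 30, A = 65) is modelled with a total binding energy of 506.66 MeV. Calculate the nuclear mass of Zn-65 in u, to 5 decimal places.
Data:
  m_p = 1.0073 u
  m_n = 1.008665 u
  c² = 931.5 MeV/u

64.97836 u

Mass defect = 506.66 MeV / (931.5 MeV/u) = 0.5439184 u
Constituent mass = 30(1.0073) + 35(1.008665) = 65.522275 u
Nuclear mass = 65.522275 − 0.5439184 = 64.9783566 u ≈ 64.97836 u (to 5 decimal places)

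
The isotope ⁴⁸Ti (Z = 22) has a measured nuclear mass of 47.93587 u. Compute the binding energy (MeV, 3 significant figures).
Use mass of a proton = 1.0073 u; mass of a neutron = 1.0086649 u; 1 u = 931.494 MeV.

419 MeV

Total constituent mass: 22 × 1.0073 + 26 × 1.0086649 = 48.3858874 u
The mass defect is 48.3858874 − 47.93587 = 0.4500174 u.
Converting to energy: 0.4500174 u × 931.494 MeV/u = 419.189 MeV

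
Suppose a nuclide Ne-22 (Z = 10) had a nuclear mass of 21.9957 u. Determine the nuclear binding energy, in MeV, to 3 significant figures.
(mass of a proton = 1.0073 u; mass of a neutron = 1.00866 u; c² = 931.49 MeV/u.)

169 MeV

The nucleus contains 10 protons and 22 − 10 = 12 neutrons.
Mass of separated nucleons = 10(1.0073) + 12(1.00866) = 10.0730 + 12.10392 = 22.17692 u
Mass defect Δm = 22.17692 − 21.9957 = 0.18122 u
E_B = 0.18122 × 931.49 = 168.805 MeV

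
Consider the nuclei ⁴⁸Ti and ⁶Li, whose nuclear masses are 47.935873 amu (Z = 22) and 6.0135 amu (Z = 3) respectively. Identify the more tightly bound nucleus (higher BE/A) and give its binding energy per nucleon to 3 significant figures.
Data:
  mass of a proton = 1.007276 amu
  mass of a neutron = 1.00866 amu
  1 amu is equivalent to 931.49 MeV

⁴⁸Ti: Σm = 22(1.007276) + 26(1.00866) = 48.385232 amu; Δm = 0.449359 amu; E_B = 418.57 MeV; E_B/A = 8.720 MeV
⁶Li: Σm = 3(1.007276) + 3(1.00866) = 6.047808 amu; Δm = 0.034308 amu; E_B = 31.958 MeV; E_B/A = 5.326 MeV
⁴⁸Ti has the higher binding energy per nucleon, so it is the more tightly bound nucleus.

⁴⁸Ti; 8.72 MeV/nucleon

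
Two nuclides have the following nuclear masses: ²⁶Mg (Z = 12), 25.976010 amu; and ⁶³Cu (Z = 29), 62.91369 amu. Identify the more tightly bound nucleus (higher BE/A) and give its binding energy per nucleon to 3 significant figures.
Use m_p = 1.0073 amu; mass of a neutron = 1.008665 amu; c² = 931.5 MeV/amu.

⁶³Cu; 8.76 MeV/nucleon

²⁶Mg: Σm = 12(1.0073) + 14(1.008665) = 26.208910 amu; Δm = 0.232900 amu; E_B = 216.95 MeV; E_B/A = 8.344 MeV
⁶³Cu: Σm = 29(1.0073) + 34(1.008665) = 63.506310 amu; Δm = 0.592620 amu; E_B = 552.03 MeV; E_B/A = 8.762 MeV
⁶³Cu has the higher binding energy per nucleon, so it is the more tightly bound nucleus.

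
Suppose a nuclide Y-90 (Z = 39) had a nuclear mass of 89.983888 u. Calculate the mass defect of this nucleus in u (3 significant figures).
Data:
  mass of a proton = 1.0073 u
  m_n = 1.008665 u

Total constituent mass: 39 × 1.0073 + 51 × 1.008665 = 90.726615 u
The mass defect is 90.726615 − 89.983888 = 0.742727 u.

0.743 u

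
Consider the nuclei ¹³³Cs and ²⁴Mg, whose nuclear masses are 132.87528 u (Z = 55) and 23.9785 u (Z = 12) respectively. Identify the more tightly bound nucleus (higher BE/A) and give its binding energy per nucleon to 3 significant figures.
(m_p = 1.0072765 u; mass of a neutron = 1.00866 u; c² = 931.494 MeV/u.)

¹³³Cs: Σm = 55(1.0072765) + 78(1.00866) = 134.0756875 u; Δm = 1.2004075 u; E_B = 1118.17 MeV; E_B/A = 8.407 MeV
²⁴Mg: Σm = 12(1.0072765) + 12(1.00866) = 24.1912380 u; Δm = 0.2127380 u; E_B = 198.16 MeV; E_B/A = 8.257 MeV
¹³³Cs has the higher binding energy per nucleon, so it is the more tightly bound nucleus.

¹³³Cs; 8.41 MeV/nucleon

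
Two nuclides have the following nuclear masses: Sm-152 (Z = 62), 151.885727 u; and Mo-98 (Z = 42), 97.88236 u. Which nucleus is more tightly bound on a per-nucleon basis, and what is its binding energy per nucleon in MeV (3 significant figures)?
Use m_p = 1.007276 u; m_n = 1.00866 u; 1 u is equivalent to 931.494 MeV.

Sm-152: Σm = 62(1.007276) + 90(1.00866) = 153.230512 u; Δm = 1.344785 u; E_B = 1252.7 MeV; E_B/A = 8.241 MeV
Mo-98: Σm = 42(1.007276) + 56(1.00866) = 98.790552 u; Δm = 0.908192 u; E_B = 845.98 MeV; E_B/A = 8.632 MeV
Mo-98 has the higher binding energy per nucleon, so it is the more tightly bound nucleus.

Mo-98; 8.63 MeV/nucleon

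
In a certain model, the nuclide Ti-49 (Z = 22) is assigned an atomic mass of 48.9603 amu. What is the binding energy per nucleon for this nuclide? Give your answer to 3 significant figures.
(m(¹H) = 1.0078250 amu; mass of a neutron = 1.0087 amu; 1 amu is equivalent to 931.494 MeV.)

The nucleus contains 22 protons and 49 − 22 = 27 neutrons.
Σm = 22·m(¹H) + 27·m_n = 22.1721500 + 27.2349 = 49.4070500 amu
The mass defect is 49.4070500 − 48.9603 = 0.4467500 amu.
Converting to energy: 0.4467500 amu × 931.494 MeV/amu = 416.145 MeV
Dividing by A = 49 gives 8.493 MeV per nucleon.

8.49 MeV/nucleon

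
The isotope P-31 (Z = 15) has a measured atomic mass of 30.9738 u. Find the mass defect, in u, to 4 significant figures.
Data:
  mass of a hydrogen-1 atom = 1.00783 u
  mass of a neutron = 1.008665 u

Σm = 15·m(¹H) + 16·m_n = 15.11745 + 16.138640 = 31.256090 u
Δm = 31.256090 − 30.9738 = 0.282290 u

0.2823 u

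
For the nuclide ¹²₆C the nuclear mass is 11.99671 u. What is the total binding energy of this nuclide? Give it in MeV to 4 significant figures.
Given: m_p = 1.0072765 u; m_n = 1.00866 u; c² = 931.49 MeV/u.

92.13 MeV

Σm = 6·m_p + 6·m_n = 6.0436590 + 6.05196 = 12.0956190 u
Mass defect Δm = 12.0956190 − 11.99671 = 0.0989090 u
Converting to energy: 0.0989090 u × 931.49 MeV/u = 92.1327 MeV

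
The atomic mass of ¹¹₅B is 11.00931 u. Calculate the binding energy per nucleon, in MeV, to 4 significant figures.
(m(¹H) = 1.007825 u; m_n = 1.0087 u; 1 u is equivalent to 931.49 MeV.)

Σm = 5·m(¹H) + 6·m_n = 5.039125 + 6.0522 = 11.091325 u
Δm = 11.091325 − 11.00931 = 0.082015 u
Binding energy = Δm·c² = 0.082015 × 931.49 MeV/u = 76.3962 MeV
Per nucleon: 76.3962 / 11 = 6.945 MeV

6.945 MeV/nucleon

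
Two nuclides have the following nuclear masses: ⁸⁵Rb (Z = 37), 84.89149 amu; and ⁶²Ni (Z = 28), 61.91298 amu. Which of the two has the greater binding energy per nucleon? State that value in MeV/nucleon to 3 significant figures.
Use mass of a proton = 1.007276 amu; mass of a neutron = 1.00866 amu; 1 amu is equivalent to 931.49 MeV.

⁸⁵Rb: Σm = 37(1.007276) + 48(1.00866) = 85.684892 amu; Δm = 0.793402 amu; E_B = 739.05 MeV; E_B/A = 8.6947 MeV
⁶²Ni: Σm = 28(1.007276) + 34(1.00866) = 62.498168 amu; Δm = 0.585188 amu; E_B = 545.10 MeV; E_B/A = 8.792 MeV
⁶²Ni has the higher binding energy per nucleon, so it is the more tightly bound nucleus.

⁶²Ni; 8.79 MeV/nucleon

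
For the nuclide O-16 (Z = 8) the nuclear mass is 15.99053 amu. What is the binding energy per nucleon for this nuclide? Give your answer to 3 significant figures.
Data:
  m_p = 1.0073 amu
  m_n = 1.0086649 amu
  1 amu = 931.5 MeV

With 8 protons and 8 neutrons (A = 16):
Mass of separated nucleons = 8(1.0073) + 8(1.0086649) = 8.0584 + 8.0693192 = 16.1277192 amu
Mass defect Δm = 16.1277192 − 15.99053 = 0.1371892 amu
E_B = 0.1371892 × 931.5 = 127.792 MeV
BE/A = 127.792 MeV / 16 = 7.987 MeV/nucleon

7.99 MeV/nucleon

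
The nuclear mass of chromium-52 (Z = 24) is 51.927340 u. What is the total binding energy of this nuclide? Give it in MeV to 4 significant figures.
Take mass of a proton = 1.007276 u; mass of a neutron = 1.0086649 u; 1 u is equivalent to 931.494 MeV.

Total constituent mass: 24 × 1.007276 + 28 × 1.0086649 = 52.4172412 u
Δm = 52.4172412 − 51.927340 = 0.4899012 u
Binding energy = Δm·c² = 0.4899012 × 931.494 MeV/u = 456.340 MeV

456.3 MeV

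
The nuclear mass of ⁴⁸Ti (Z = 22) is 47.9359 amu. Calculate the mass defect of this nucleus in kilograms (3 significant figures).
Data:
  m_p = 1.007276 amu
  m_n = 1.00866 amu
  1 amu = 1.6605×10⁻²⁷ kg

With 22 protons and 26 neutrons (A = 48):
Total constituent mass: 22 × 1.007276 + 26 × 1.00866 = 48.385232 amu
Δm = 48.385232 − 47.9359 = 0.449332 amu
In SI units: 0.449332 amu × 1.6605×10⁻²⁷ kg/amu = 7.4612e-28 kg

7.46e-28 kg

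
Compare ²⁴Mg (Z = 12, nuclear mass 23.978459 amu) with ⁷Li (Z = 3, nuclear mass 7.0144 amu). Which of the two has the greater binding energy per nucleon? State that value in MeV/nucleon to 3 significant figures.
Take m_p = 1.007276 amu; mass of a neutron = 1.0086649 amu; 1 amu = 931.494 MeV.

²⁴Mg: Σm = 12(1.007276) + 12(1.0086649) = 24.1912908 amu; Δm = 0.2128318 amu; E_B = 198.25 MeV; E_B/A = 8.260 MeV
⁷Li: Σm = 3(1.007276) + 4(1.0086649) = 7.0564876 amu; Δm = 0.0420876 amu; E_B = 39.204 MeV; E_B/A = 5.601 MeV
²⁴Mg has the higher binding energy per nucleon, so it is the more tightly bound nucleus.

²⁴Mg; 8.26 MeV/nucleon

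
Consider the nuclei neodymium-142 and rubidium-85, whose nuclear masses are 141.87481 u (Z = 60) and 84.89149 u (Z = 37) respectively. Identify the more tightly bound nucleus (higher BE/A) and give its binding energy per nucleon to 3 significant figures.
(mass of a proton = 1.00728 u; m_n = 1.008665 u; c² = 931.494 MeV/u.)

neodymium-142: Σm = 60(1.00728) + 82(1.008665) = 143.147330 u; Δm = 1.272520 u; E_B = 1185.3 MeV; E_B/A = 8.347 MeV
rubidium-85: Σm = 37(1.00728) + 48(1.008665) = 85.685280 u; Δm = 0.793790 u; E_B = 739.41 MeV; E_B/A = 8.699 MeV
rubidium-85 has the higher binding energy per nucleon, so it is the more tightly bound nucleus.

rubidium-85; 8.70 MeV/nucleon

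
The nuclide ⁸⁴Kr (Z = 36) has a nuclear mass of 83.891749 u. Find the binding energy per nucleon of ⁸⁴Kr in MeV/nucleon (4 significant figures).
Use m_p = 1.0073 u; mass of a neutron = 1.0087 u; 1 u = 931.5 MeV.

Mass of separated nucleons = 36(1.0073) + 48(1.0087) = 36.2628 + 48.4176 = 84.6804 u
Mass defect Δm = 84.6804 − 83.891749 = 0.788651 u
Binding energy = Δm·c² = 0.788651 × 931.5 MeV/u = 734.628 MeV
BE/A = 734.628 MeV / 84 = 8.746 MeV/nucleon

8.746 MeV/nucleon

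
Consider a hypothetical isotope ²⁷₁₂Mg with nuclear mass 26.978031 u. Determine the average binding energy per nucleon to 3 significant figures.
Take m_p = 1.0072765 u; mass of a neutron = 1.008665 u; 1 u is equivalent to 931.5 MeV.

8.25 MeV/nucleon

Z = 12, so N = A − Z = 27 − 12 = 15.
Total constituent mass: 12 × 1.0072765 + 15 × 1.008665 = 27.2172930 u
Δm = 27.2172930 − 26.978031 = 0.2392620 u
Binding energy = Δm·c² = 0.2392620 × 931.5 MeV/u = 222.8726 MeV
Dividing by A = 27 gives 8.2545 MeV per nucleon.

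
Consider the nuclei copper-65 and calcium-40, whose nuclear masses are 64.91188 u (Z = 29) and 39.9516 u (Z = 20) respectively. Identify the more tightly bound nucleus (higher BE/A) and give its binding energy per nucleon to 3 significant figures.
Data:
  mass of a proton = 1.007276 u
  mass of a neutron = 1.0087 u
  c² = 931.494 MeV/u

copper-65: Σm = 29(1.007276) + 36(1.0087) = 65.524204 u; Δm = 0.612324 u; E_B = 570.38 MeV; E_B/A = 8.775 MeV
calcium-40: Σm = 20(1.007276) + 20(1.0087) = 40.319520 u; Δm = 0.367920 u; E_B = 342.72 MeV; E_B/A = 8.568 MeV
copper-65 has the higher binding energy per nucleon, so it is the more tightly bound nucleus.

copper-65; 8.78 MeV/nucleon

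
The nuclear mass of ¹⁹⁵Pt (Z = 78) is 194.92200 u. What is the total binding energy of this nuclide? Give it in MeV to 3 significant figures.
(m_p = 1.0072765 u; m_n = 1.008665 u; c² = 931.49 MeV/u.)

Σm = 78·m_p + 117·m_n = 78.5675670 + 118.013805 = 196.5813720 u
Δm = 196.5813720 − 194.92200 = 1.6593720 u
Converting to energy: 1.6593720 u × 931.49 MeV/u = 1545.69 MeV

1550 MeV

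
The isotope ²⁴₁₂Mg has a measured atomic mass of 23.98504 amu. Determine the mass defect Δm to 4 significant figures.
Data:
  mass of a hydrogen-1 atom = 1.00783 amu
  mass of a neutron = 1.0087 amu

0.2133 amu

With 12 protons and 12 neutrons (A = 24):
Total constituent mass: 12 × 1.00783 + 12 × 1.0087 = 24.19836 amu
The mass defect is 24.19836 − 23.98504 = 0.21332 amu.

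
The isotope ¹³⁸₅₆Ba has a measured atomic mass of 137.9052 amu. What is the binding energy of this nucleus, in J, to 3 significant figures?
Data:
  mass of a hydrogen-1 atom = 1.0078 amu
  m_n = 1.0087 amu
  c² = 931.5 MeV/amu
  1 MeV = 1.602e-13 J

1.86e-10 J

The nucleus contains 56 protons and 138 − 56 = 82 neutrons.
Σm = 56·m(¹H) + 82·m_n = 56.4368 + 82.7134 = 139.1502 amu
Δm = 139.1502 − 137.9052 = 1.2450 amu
Converting to energy: 1.2450 amu × 931.5 MeV/amu = 1159.72 MeV
In joules: 1159.72 MeV × 1.602e-13 J/MeV = 1.8579e-10 J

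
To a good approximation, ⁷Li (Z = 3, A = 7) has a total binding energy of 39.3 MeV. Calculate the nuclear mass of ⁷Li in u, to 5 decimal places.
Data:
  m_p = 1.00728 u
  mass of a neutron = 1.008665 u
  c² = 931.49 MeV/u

Mass defect = 39.3 MeV / (931.49 MeV/u) = 0.0421905 u
Constituent mass = 3(1.00728) + 4(1.008665) = 7.056500 u
Nuclear mass = 7.056500 − 0.0421905 = 7.0143095 u ≈ 7.01431 u (to 5 decimal places)

7.01431 u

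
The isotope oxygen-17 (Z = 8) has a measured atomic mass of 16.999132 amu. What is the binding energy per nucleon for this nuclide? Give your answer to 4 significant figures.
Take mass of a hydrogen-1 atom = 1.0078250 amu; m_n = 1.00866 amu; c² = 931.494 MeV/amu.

With 8 protons and 9 neutrons (A = 17):
Mass of separated nucleons = 8(1.0078250) + 9(1.00866) = 8.0626000 + 9.07794 = 17.1405400 amu
Mass defect Δm = 17.1405400 − 16.999132 = 0.1414080 amu
E_B = 0.1414080 × 931.494 = 131.721 MeV
Per nucleon: 131.721 / 17 = 7.748 MeV

7.748 MeV/nucleon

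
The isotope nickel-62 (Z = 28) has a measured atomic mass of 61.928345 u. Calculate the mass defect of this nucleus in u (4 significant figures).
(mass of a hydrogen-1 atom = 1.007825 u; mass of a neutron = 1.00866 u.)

With 28 protons and 34 neutrons (A = 62):
Mass of separated nucleons = 28(1.007825) + 34(1.00866) = 28.219100 + 34.29444 = 62.513540 u
Δm = 62.513540 − 61.928345 = 0.585195 u

0.5852 u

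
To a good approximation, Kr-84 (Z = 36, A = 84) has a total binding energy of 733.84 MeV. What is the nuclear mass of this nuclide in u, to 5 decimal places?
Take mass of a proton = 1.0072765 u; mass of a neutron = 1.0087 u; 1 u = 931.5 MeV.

Mass defect = 733.84 MeV / (931.5 MeV/u) = 0.7878046 u
Constituent mass = 36(1.0072765) + 48(1.0087) = 84.6795540 u
Nuclear mass = 84.6795540 − 0.7878046 = 83.8917494 u ≈ 83.89175 u (to 5 decimal places)

83.89175 u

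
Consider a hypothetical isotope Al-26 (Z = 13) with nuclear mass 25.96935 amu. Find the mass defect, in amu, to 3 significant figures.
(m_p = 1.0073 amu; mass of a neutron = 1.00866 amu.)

0.238 amu

Σm = 13·m_p + 13·m_n = 13.0949 + 13.11258 = 26.20748 amu
Δm = 26.20748 − 25.96935 = 0.23813 amu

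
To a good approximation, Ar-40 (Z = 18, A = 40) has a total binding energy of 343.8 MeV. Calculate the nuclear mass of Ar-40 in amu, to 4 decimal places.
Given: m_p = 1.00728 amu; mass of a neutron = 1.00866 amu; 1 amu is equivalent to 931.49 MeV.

39.9525 amu

Mass defect = 343.8 MeV / (931.49 MeV/amu) = 0.369086 amu
Constituent mass = 18(1.00728) + 22(1.00866) = 40.32156 amu
Nuclear mass = 40.32156 − 0.369086 = 39.952474 amu ≈ 39.9525 amu (to 4 decimal places)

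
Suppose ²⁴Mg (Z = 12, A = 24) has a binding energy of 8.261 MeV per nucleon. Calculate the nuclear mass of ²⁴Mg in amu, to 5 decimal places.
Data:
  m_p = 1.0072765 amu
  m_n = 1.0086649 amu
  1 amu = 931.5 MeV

Total binding energy = 24 × 8.261 = 198.264 MeV
Mass defect = 198.264 MeV / (931.5 MeV/amu) = 0.2128438 amu
Constituent mass = 12(1.0072765) + 12(1.0086649) = 24.1912968 amu
Nuclear mass = 24.1912968 − 0.2128438 = 23.9784530 amu ≈ 23.97845 amu (to 5 decimal places)

23.97845 amu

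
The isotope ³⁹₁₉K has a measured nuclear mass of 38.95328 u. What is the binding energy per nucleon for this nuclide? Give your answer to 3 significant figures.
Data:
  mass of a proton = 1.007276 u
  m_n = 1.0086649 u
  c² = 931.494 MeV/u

8.56 MeV/nucleon

Z = 19, so N = A − Z = 39 − 19 = 20.
Total constituent mass: 19 × 1.007276 + 20 × 1.0086649 = 39.3115420 u
Mass defect Δm = 39.3115420 − 38.95328 = 0.3582620 u
Binding energy = Δm·c² = 0.3582620 × 931.494 MeV/u = 333.719 MeV
Per nucleon: 333.719 / 39 = 8.557 MeV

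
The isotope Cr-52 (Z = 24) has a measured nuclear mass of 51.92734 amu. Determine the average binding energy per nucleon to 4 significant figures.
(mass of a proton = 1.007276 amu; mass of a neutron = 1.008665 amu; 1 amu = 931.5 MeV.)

The nucleus contains 24 protons and 52 − 24 = 28 neutrons.
Total constituent mass: 24 × 1.007276 + 28 × 1.008665 = 52.417244 amu
Mass defect Δm = 52.417244 − 51.92734 = 0.489904 amu
Converting to energy: 0.489904 amu × 931.5 MeV/amu = 456.346 MeV
BE/A = 456.346 MeV / 52 = 8.776 MeV/nucleon

8.776 MeV/nucleon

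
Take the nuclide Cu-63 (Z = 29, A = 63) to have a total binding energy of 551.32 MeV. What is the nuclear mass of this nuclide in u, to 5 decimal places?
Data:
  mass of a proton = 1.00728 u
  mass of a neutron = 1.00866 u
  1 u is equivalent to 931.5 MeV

62.91370 u

Mass defect = 551.32 MeV / (931.5 MeV/u) = 0.5918626 u
Constituent mass = 29(1.00728) + 34(1.00866) = 63.50556 u
Nuclear mass = 63.50556 − 0.5918626 = 62.9136974 u ≈ 62.91370 u (to 5 decimal places)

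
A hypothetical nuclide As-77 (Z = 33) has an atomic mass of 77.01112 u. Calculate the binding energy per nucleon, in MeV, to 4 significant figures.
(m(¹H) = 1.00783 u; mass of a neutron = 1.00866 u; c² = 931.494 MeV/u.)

7.601 MeV/nucleon

Z = 33, so N = A − Z = 77 − 33 = 44.
Σm = 33·m(¹H) + 44·m_n = 33.25839 + 44.38104 = 77.63943 u
The mass defect is 77.63943 − 77.01112 = 0.62831 u.
Converting to energy: 0.62831 u × 931.494 MeV/u = 585.267 MeV
Dividing by A = 77 gives 7.601 MeV per nucleon.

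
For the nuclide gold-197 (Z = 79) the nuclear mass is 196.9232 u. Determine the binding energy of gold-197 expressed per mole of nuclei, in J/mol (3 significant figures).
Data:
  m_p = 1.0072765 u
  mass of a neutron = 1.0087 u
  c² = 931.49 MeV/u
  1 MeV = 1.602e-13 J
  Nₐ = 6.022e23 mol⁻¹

1.51e+14 J/mol

Total constituent mass: 79 × 1.0072765 + 118 × 1.0087 = 198.6014435 u
Mass defect Δm = 198.6014435 − 196.9232 = 1.6782435 u
Converting to energy: 1.6782435 u × 931.49 MeV/u = 1563.27 MeV
Per nucleus in joules: 1563.27 MeV × 1.602e-13 J/MeV = 2.5044e-10 J
Per mole: 2.5044e-10 J × 6.022e23 mol⁻¹ = 1.5081e+14 J/mol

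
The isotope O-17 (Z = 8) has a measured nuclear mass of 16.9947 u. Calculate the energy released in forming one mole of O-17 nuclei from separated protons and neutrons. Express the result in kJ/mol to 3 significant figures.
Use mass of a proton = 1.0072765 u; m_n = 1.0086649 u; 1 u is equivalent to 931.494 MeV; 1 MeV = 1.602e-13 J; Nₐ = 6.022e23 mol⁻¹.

Z = 8, so N = A − Z = 17 − 8 = 9.
Total constituent mass: 8 × 1.0072765 + 9 × 1.0086649 = 17.1361961 u
Mass defect Δm = 17.1361961 − 16.9947 = 0.1414961 u
E_B = 0.1414961 × 931.494 = 131.803 MeV
Per nucleus in joules: 131.803 MeV × 1.602e-13 J/MeV = 2.1115e-11 J
Per mole: 2.1115e-11 J × 6.022e23 mol⁻¹ = 1.2715e+13 J/mol

1.27e+10 kJ/mol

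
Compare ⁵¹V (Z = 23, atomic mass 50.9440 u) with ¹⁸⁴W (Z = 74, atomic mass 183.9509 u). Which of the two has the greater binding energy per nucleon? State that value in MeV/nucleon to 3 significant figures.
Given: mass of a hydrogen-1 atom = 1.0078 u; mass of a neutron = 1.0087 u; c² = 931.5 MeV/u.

⁵¹V; 8.75 MeV/nucleon

⁵¹V: Σm = 23(1.0078) + 28(1.0087) = 51.4230 u; Δm = 0.4790 u; E_B = 446.19 MeV; E_B/A = 8.749 MeV
¹⁸⁴W: Σm = 74(1.0078) + 110(1.0087) = 185.5342 u; Δm = 1.5833 u; E_B = 1474.8 MeV; E_B/A = 8.015 MeV
⁵¹V has the higher binding energy per nucleon, so it is the more tightly bound nucleus.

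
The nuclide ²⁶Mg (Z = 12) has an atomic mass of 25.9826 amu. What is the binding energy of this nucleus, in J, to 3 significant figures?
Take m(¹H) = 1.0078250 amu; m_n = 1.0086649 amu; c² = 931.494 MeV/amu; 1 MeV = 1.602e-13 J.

3.47e-11 J

Z = 12, so N = A − Z = 26 − 12 = 14.
Total constituent mass: 12 × 1.0078250 + 14 × 1.0086649 = 26.2152086 amu
Δm = 26.2152086 − 25.9826 = 0.2326086 amu
Converting to energy: 0.2326086 amu × 931.494 MeV/amu = 216.674 MeV
In joules: 216.674 MeV × 1.602e-13 J/MeV = 3.4711e-11 J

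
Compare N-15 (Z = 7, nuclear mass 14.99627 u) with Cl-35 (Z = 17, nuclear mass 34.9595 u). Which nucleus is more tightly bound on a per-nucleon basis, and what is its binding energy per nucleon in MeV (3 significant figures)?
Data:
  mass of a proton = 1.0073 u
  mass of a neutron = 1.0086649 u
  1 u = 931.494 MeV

Cl-35; 8.53 MeV/nucleon

N-15: Σm = 7(1.0073) + 8(1.0086649) = 15.1204192 u; Δm = 0.1241492 u; E_B = 115.644 MeV; E_B/A = 7.710 MeV
Cl-35: Σm = 17(1.0073) + 18(1.0086649) = 35.2800682 u; Δm = 0.3205682 u; E_B = 298.61 MeV; E_B/A = 8.532 MeV
Cl-35 has the higher binding energy per nucleon, so it is the more tightly bound nucleus.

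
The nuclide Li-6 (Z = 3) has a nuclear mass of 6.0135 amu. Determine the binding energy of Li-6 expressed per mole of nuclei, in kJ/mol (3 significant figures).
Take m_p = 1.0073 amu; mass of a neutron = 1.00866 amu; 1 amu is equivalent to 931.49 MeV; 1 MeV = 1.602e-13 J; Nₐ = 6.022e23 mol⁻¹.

3.09e+09 kJ/mol

The nucleus contains 3 protons and 6 − 3 = 3 neutrons.
Σm = 3·m_p + 3·m_n = 3.0219 + 3.02598 = 6.04788 amu
Δm = 6.04788 − 6.0135 = 0.03438 amu
E_B = 0.03438 × 931.49 = 32.0246 MeV
Per nucleus in joules: 32.0246 MeV × 1.602e-13 J/MeV = 5.1303e-12 J
Per mole: 5.1303e-12 J × 6.022e23 mol⁻¹ = 3.0895e+12 J/mol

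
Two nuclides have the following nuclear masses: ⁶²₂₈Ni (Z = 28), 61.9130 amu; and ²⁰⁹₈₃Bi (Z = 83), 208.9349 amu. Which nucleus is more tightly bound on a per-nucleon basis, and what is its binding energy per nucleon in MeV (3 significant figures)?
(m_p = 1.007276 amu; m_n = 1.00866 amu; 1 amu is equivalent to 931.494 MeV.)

⁶²₂₈Ni: Σm = 28(1.007276) + 34(1.00866) = 62.498168 amu; Δm = 0.585168 amu; E_B = 545.08 MeV; E_B/A = 8.792 MeV
²⁰⁹₈₃Bi: Σm = 83(1.007276) + 126(1.00866) = 210.695068 amu; Δm = 1.760168 amu; E_B = 1639.59 MeV; E_B/A = 7.8449 MeV
⁶²₂₈Ni has the higher binding energy per nucleon, so it is the more tightly bound nucleus.

⁶²₂₈Ni; 8.79 MeV/nucleon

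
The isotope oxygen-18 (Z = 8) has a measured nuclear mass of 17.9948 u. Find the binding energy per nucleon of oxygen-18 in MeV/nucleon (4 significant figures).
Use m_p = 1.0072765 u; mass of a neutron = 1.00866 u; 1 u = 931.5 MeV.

Σm = 8·m_p + 10·m_n = 8.0582120 + 10.08660 = 18.1448120 u
Mass defect Δm = 18.1448120 − 17.9948 = 0.1500120 u
Converting to energy: 0.1500120 u × 931.5 MeV/u = 139.736 MeV
BE/A = 139.736 MeV / 18 = 7.763 MeV/nucleon

7.763 MeV/nucleon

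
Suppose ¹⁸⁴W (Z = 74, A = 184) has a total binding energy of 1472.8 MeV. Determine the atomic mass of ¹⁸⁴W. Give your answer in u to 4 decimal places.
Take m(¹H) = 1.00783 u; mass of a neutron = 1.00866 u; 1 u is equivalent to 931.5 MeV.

183.9509 u

Mass defect = 1472.8 MeV / (931.5 MeV/u) = 1.581106 u
Constituent mass = 74(1.00783) + 110(1.00866) = 185.53202 u
Atomic mass = 185.53202 − 1.581106 = 183.950914 u ≈ 183.9509 u (to 4 decimal places)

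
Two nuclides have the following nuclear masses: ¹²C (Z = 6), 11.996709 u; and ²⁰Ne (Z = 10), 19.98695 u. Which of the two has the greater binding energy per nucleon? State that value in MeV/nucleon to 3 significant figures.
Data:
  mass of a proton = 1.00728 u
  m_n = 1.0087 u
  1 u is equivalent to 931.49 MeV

²⁰Ne; 8.05 MeV/nucleon

¹²C: Σm = 6(1.00728) + 6(1.0087) = 12.09588 u; Δm = 0.099171 u; E_B = 92.377 MeV; E_B/A = 7.698 MeV
²⁰Ne: Σm = 10(1.00728) + 10(1.0087) = 20.15980 u; Δm = 0.17285 u; E_B = 161.008 MeV; E_B/A = 8.050 MeV
²⁰Ne has the higher binding energy per nucleon, so it is the more tightly bound nucleus.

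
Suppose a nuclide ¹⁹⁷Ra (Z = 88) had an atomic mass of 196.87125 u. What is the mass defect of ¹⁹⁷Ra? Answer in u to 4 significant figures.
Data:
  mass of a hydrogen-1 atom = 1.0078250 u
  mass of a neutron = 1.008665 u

1.762 u

The nucleus contains 88 protons and 197 − 88 = 109 neutrons.
Total constituent mass: 88 × 1.0078250 + 109 × 1.008665 = 198.6330850 u
The mass defect is 198.6330850 − 196.87125 = 1.7618350 u.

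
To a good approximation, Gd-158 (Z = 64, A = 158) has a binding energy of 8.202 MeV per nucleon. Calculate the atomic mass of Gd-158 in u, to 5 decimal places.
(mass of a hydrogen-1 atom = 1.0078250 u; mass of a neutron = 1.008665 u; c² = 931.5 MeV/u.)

Total binding energy = 158 × 8.202 = 1295.916 MeV
Mass defect = 1295.916 MeV / (931.5 MeV/u) = 1.3912142 u
Constituent mass = 64(1.0078250) + 94(1.008665) = 159.3153100 u
Atomic mass = 159.3153100 − 1.3912142 = 157.9240958 u ≈ 157.92410 u (to 5 decimal places)

157.92410 u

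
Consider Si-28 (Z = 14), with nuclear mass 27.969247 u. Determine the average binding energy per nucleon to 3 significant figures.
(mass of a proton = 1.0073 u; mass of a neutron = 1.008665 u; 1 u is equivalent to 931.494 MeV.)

8.46 MeV/nucleon

Total constituent mass: 14 × 1.0073 + 14 × 1.008665 = 28.223510 u
The mass defect is 28.223510 − 27.969247 = 0.254263 u.
Converting to energy: 0.254263 u × 931.494 MeV/u = 236.844 MeV
Dividing by A = 28 gives 8.459 MeV per nucleon.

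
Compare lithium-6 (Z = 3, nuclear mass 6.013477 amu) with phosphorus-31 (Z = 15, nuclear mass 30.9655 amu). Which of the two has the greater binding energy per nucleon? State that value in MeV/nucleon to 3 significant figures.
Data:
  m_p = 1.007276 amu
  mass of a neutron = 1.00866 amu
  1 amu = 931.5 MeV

phosphorus-31; 8.48 MeV/nucleon

lithium-6: Σm = 3(1.007276) + 3(1.00866) = 6.047808 amu; Δm = 0.034331 amu; E_B = 31.979 MeV; E_B/A = 5.330 MeV
phosphorus-31: Σm = 15(1.007276) + 16(1.00866) = 31.247700 amu; Δm = 0.282200 amu; E_B = 262.87 MeV; E_B/A = 8.480 MeV
phosphorus-31 has the higher binding energy per nucleon, so it is the more tightly bound nucleus.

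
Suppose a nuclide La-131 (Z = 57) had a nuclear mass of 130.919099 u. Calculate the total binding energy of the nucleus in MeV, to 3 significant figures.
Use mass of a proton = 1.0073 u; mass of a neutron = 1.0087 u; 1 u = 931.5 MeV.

With 57 protons and 74 neutrons (A = 131):
Total constituent mass: 57 × 1.0073 + 74 × 1.0087 = 132.0599 u
Δm = 132.0599 − 130.919099 = 1.140801 u
Converting to energy: 1.140801 u × 931.5 MeV/u = 1062.66 MeV

1060 MeV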